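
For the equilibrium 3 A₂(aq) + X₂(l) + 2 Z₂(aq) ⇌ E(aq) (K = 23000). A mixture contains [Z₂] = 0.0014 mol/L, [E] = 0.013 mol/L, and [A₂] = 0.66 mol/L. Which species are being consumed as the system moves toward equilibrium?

none (at equilibrium)

(X₂ is a pure liquid — omitted from Q.)
Q = [E] / ([A₂]³·[Z₂]²) = (0.013) / ((0.66)³·(0.0014)²) = 23000
Q = 23000 = K; the system is at equilibrium.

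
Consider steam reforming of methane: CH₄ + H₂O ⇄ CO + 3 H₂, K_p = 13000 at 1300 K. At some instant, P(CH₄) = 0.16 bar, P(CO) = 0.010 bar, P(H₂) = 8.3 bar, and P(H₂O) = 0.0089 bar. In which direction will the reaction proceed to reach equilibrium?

to the right

Q_p = P(CO)·P(H₂)³ / (P(CH₄)·P(H₂O)) = (0.010)·(8.3)³ / ((0.16)·(0.0089)) = 4000
Q_p = 4000 < K_p = 13000, so the forward reaction proceeds.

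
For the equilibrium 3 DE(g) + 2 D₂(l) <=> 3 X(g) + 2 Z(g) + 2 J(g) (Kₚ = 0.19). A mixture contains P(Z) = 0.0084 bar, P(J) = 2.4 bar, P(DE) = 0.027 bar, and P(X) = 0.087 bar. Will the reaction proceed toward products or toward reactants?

forward (toward products)

(D₂ is a pure liquid — omitted from Qₚ.)
Qₚ = P(X)³·P(Z)²·P(J)² / P(DE)³ = (0.087)³·(0.0084)²·(2.4)² / (0.027)³ = 0.014
Qₚ = 0.014 < Kₚ = 0.19, so the forward reaction proceeds.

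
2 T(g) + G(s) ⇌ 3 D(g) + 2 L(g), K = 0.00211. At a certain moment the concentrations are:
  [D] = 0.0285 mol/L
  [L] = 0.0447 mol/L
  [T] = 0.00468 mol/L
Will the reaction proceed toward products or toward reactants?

neither direction; the system is at equilibrium

(G is a pure solid — omitted from Q.)
Q = [D]³·[L]² / [T]² = (0.0285)³·(0.0447)² / (0.00468)² = 0.00211
Q = 0.00211 = K, so the system is already at equilibrium.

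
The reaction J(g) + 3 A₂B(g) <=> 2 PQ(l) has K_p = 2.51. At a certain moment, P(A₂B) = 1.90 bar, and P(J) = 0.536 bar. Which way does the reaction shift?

forward (toward products)

(PQ is a pure liquid — omitted from Q_p.)
Q_p = 1 / (P(J)·P(A₂B)³) = 1 / ((0.536)·(1.90)³) = 0.272
Q_p = 0.272 < K_p = 2.51, so the forward reaction proceeds.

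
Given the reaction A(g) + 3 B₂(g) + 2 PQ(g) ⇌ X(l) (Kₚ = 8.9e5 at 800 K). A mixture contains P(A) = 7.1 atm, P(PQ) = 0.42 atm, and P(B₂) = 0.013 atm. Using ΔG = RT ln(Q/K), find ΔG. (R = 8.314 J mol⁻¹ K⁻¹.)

ΔG = -5.96 kJ/mol

(X is a pure liquid — omitted from Qₚ.)
Qₚ = 1 / (P(A)·P(B₂)³·P(PQ)²) = 1 / ((7.1)·(0.013)³·(0.42)²) = 3.63e5
ΔG = RT ln(Qₚ/Kₚ) = (8.314 J mol⁻¹ K⁻¹)(800 K) × ln(3.63e5/8.9e5)
   = (6.651 kJ/mol)(-0.8968) = -5.96 kJ/mol
ΔG < 0, so the forward reaction is spontaneous (proceeds forward).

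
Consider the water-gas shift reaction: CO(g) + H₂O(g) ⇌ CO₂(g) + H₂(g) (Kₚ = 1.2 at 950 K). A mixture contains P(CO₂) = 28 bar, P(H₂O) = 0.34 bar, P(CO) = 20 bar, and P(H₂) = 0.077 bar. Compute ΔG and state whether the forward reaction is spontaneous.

Qₚ = P(CO₂)·P(H₂) / (P(CO)·P(H₂O)) = (28)·(0.077) / ((20)·(0.34)) = 0.317
ΔG = RT ln(Qₚ/Kₚ) = (8.314 J mol⁻¹ K⁻¹)(950 K) × ln(0.317/1.2)
   = (7.898 kJ/mol)(-1.331) = -10.5 kJ/mol
ΔG < 0, so the forward reaction is spontaneous (proceeds forward).

ΔG = -10.5 kJ/mol; the forward reaction is spontaneous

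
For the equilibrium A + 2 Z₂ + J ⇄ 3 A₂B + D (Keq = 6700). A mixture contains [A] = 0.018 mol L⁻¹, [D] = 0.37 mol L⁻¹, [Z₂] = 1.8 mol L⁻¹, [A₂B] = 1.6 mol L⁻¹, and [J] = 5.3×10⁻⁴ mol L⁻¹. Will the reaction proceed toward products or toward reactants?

to the left

Q = [A₂B]³·[D] / ([A]·[Z₂]²·[J]) = (1.6)³·(0.37) / ((0.018)·(1.8)²·(5.3×10⁻⁴)) = 49000
Q = 49000 > Keq = 6700, so the reverse reaction proceeds.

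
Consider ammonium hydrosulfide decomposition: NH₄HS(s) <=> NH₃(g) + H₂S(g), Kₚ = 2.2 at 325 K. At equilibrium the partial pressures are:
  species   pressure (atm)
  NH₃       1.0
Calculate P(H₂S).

(NH₄HS is a pure solid — omitted from Kₚ.)
At equilibrium, Kₚ = P(NH₃)·P(H₂S) = 2.2.
(1.0)·(P(H₂S)) = 2.2
P(H₂S) = 2.20 = 2.2 atm

P(H₂S) = 2.2 atm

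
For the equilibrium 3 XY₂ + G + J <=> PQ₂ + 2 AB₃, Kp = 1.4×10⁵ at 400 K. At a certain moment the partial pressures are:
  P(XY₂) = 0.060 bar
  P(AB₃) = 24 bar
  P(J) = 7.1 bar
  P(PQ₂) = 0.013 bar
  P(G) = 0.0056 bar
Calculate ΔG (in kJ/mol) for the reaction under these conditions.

ΔG = 6.08 kJ/mol

Qp = P(PQ₂)·P(AB₃)² / (P(XY₂)³·P(G)·P(J)) = (0.013)·(24)² / ((0.060)³·(0.0056)·(7.1)) = 8.72×10⁵
ΔG = RT ln(Qp/Kp) = (8.314 J mol⁻¹ K⁻¹)(400 K) × ln(8.72×10⁵/1.4×10⁵)
   = (3.326 kJ/mol)(1.829) = 6.08 kJ/mol
ΔG > 0, so the forward reaction is non-spontaneous (proceeds in reverse).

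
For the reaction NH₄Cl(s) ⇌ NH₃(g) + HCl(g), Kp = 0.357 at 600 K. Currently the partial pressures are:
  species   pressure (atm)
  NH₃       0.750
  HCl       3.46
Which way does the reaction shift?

in the reverse direction

(NH₄Cl is a pure solid — omitted from Qp.)
Qp = P(NH₃)·P(HCl) = (0.750)·(3.46) = 2.59
Qp = 2.59 > Kp = 0.357, so the reverse reaction proceeds.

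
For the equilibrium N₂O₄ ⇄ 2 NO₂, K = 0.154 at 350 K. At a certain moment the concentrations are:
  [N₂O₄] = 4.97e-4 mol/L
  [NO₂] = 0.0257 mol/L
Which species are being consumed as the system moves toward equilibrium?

Q = [NO₂]² / [N₂O₄] = (0.0257)² / (4.97e-4) = 1.33
Q = 1.33 > K = 0.154: net reverse reaction.

NO₂ (products)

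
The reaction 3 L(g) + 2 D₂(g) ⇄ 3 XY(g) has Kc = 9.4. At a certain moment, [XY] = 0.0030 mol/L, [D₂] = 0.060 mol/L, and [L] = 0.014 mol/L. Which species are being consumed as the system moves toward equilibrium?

Qc = [XY]³ / ([L]³·[D₂]²) = (0.0030)³ / ((0.014)³·(0.060)²) = 2.7
Qc = 2.7 < Kc = 9.4: net forward reaction.

L, D₂ (reactants)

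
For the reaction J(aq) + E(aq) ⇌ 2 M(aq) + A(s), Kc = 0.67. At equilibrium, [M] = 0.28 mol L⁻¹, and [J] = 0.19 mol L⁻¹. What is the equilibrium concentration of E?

(A is a pure solid — omitted from Kc.)
At equilibrium, Kc = [M]² / ([J]·[E]) = 0.67.
(0.28)² / ((0.19)·([E])) = 0.67
[E] = 0.616 = 0.62 mol L⁻¹

[E] = 0.62 mol L⁻¹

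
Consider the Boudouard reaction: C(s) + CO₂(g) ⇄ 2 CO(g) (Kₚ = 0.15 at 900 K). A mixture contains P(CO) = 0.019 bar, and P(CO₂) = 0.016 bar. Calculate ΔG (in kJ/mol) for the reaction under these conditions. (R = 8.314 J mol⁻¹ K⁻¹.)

(C is a pure solid — omitted from Qₚ.)
Qₚ = P(CO)² / P(CO₂) = (0.019)² / (0.016) = 0.0226
ΔG = RT ln(Qₚ/Kₚ) = (8.314 J mol⁻¹ K⁻¹)(900 K) × ln(0.0226/0.15)
   = (7.483 kJ/mol)(-1.893) = -14.2 kJ/mol
ΔG < 0, so the forward reaction is spontaneous (proceeds forward).

ΔG = -14.2 kJ/mol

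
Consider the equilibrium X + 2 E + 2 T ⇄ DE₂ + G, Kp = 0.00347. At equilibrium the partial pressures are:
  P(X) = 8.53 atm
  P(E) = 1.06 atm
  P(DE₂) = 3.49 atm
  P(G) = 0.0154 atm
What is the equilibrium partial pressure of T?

P(T) = 1.27 atm

At equilibrium, Kp = P(DE₂)·P(G) / (P(X)·P(E)²·P(T)²) = 0.00347.
(3.49)·(0.0154) / ((8.53)·(1.06)²·(P(T))²) = 0.00347
P(T)² = 1.62 ⇒ P(T) = 1.27 atm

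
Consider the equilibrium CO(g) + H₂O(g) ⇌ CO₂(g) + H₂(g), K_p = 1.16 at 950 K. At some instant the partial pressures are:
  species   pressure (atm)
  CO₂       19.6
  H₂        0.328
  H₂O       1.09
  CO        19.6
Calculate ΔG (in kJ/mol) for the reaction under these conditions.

Q_p = P(CO₂)·P(H₂) / (P(CO)·P(H₂O)) = (19.6)·(0.328) / ((19.6)·(1.09)) = 0.301
ΔG = RT ln(Q_p/K_p) = (8.314 J mol⁻¹ K⁻¹)(950 K) × ln(0.301/1.16)
   = (7.898 kJ/mol)(-1.349) = -10.7 kJ/mol
ΔG < 0, so the forward reaction is spontaneous (proceeds forward).

ΔG = -10.7 kJ/mol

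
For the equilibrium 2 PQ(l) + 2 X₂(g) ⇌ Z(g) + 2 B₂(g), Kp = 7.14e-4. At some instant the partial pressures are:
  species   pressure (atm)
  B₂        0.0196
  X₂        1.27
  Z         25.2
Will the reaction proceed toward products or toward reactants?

(PQ is a pure liquid — omitted from Qp.)
Qp = P(Z)·P(B₂)² / P(X₂)² = (25.2)·(0.0196)² / (1.27)² = 0.00600
Qp = 0.00600 > Kp = 7.14e-4, so the reverse reaction proceeds.

to the left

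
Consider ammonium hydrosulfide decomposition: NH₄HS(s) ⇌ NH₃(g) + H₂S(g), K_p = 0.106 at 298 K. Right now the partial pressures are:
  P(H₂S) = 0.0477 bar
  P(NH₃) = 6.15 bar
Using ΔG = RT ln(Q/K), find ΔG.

(NH₄HS is a pure solid — omitted from Q_p.)
Q_p = P(NH₃)·P(H₂S) = (6.15)·(0.0477) = 0.293
ΔG = RT ln(Q_p/K_p) = (8.314 J mol⁻¹ K⁻¹)(298 K) × ln(0.293/0.106)
   = (2.478 kJ/mol)(1.017) = 2.52 kJ/mol
ΔG > 0, so the forward reaction is non-spontaneous (proceeds in reverse).

ΔG = 2.52 kJ/mol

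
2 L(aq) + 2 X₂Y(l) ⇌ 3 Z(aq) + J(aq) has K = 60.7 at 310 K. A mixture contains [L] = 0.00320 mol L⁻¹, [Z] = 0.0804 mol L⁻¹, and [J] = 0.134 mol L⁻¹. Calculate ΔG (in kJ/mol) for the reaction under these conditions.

(X₂Y is a pure liquid — omitted from Q.)
Q = [Z]³·[J] / [L]² = (0.0804)³·(0.134) / (0.00320)² = 6.80
ΔG = RT ln(Q/K) = (8.314 J mol⁻¹ K⁻¹)(310 K) × ln(6.80/60.7)
   = (2.577 kJ/mol)(-2.189) = -5.64 kJ/mol
ΔG < 0, so the forward reaction is spontaneous (proceeds forward).

ΔG = -5.64 kJ/mol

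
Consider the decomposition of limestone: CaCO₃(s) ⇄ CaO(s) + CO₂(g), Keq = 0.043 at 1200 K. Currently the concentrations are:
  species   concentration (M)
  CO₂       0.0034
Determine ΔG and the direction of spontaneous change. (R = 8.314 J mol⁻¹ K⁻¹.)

(CaCO₃, CaO are pure solids — omitted from Q.)
Q = [CO₂] = 0.00340
ΔG = RT ln(Q/Keq) = (8.314 J mol⁻¹ K⁻¹)(1200 K) × ln(0.00340/0.043)
   = (9.977 kJ/mol)(-2.537) = -25.3 kJ/mol
ΔG < 0, so the forward reaction is spontaneous (proceeds forward).

ΔG = -25.3 kJ/mol; the forward reaction is spontaneous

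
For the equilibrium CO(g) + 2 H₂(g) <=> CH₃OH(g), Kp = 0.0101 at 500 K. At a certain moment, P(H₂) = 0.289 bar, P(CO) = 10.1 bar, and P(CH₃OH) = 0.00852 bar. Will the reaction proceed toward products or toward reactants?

no net change (already at equilibrium)

Qp = P(CH₃OH) / (P(CO)·P(H₂)²) = (0.00852) / ((10.1)·(0.289)²) = 0.0101
Qp = 0.0101 = Kp, so the system is already at equilibrium.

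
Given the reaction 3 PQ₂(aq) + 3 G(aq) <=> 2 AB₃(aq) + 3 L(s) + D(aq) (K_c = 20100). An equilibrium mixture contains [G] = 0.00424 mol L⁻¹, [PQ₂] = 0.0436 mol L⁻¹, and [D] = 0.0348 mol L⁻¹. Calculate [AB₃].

[AB₃] = 0.00191 mol L⁻¹

(L is a pure solid — omitted from K_c.)
At equilibrium, K_c = [AB₃]²·[D] / ([PQ₂]³·[G]³) = 20100.
([AB₃])²·(0.0348) / ((0.0436)³·(0.00424)³) = 20100
[AB₃]² = 3.65×10⁻⁶ ⇒ [AB₃] = 0.00191 mol L⁻¹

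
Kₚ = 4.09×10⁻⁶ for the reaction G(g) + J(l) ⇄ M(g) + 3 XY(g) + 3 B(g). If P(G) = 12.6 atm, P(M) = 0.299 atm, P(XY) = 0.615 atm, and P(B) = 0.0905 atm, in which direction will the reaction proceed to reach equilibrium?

at equilibrium

(J is a pure liquid — omitted from Qₚ.)
Qₚ = P(M)·P(XY)³·P(B)³ / P(G) = (0.299)·(0.615)³·(0.0905)³ / (12.6) = 4.09×10⁻⁶
Qₚ = 4.09×10⁻⁶ = Kₚ, so the system is already at equilibrium.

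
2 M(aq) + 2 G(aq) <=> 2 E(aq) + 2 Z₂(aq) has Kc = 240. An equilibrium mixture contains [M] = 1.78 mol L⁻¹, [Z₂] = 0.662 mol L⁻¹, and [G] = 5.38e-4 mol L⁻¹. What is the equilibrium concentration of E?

At equilibrium, Kc = [E]²·[Z₂]² / ([M]²·[G]²) = 240.
([E])²·(0.662)² / ((1.78)²·(5.38e-4)²) = 240
[E]² = 5.02e-4 ⇒ [E] = 0.0224 mol L⁻¹

[E] = 0.0224 mol L⁻¹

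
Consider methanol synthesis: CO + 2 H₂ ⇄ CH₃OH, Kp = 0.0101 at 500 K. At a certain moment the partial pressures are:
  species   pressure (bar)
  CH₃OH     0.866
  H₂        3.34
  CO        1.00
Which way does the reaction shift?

in the reverse direction

Qp = P(CH₃OH) / (P(CO)·P(H₂)²) = (0.866) / ((1.00)·(3.34)²) = 0.0776
Qp = 0.0776 > Kp = 0.0101, so the reverse reaction proceeds.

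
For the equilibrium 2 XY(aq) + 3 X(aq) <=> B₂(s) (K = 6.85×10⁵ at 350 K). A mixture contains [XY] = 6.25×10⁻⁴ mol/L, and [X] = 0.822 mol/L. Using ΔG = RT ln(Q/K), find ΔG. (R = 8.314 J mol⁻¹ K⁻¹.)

(B₂ is a pure solid — omitted from Q.)
Q = 1 / ([XY]²·[X]³) = 1 / ((6.25×10⁻⁴)²·(0.822)³) = 4.61×10⁶
ΔG = RT ln(Q/K) = (8.314 J mol⁻¹ K⁻¹)(350 K) × ln(4.61×10⁶/6.85×10⁵)
   = (2.910 kJ/mol)(1.907) = 5.55 kJ/mol
ΔG > 0, so the forward reaction is non-spontaneous (proceeds in reverse).

ΔG = 5.55 kJ/mol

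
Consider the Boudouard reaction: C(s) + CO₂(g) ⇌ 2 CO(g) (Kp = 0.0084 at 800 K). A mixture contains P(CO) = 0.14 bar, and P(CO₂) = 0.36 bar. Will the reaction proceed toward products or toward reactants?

to the left

(C is a pure solid — omitted from Qp.)
Qp = P(CO)² / P(CO₂) = (0.14)² / (0.36) = 0.054
Qp = 0.054 > Kp = 0.0084, so the reverse reaction proceeds.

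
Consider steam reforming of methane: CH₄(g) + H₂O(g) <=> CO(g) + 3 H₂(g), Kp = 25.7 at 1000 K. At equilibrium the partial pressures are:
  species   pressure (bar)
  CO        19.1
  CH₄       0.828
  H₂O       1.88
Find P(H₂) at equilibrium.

At equilibrium, Kp = P(CO)·P(H₂)³ / (P(CH₄)·P(H₂O)) = 25.7.
(19.1)·(P(H₂))³ / ((0.828)·(1.88)) = 25.7
P(H₂)³ = 2.09 ⇒ P(H₂) = 1.28 bar

P(H₂) = 1.28 bar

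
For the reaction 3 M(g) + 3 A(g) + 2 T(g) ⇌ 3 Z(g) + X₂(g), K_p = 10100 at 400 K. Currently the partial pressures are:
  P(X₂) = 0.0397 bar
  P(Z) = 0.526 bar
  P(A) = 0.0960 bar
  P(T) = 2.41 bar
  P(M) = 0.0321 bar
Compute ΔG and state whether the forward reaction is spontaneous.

Q_p = P(Z)³·P(X₂) / (P(M)³·P(A)³·P(T)²) = (0.526)³·(0.0397) / ((0.0321)³·(0.0960)³·(2.41)²) = 34000
ΔG = RT ln(Q_p/K_p) = (8.314 J mol⁻¹ K⁻¹)(400 K) × ln(34000/10100)
   = (3.326 kJ/mol)(1.214) = 4.04 kJ/mol
ΔG > 0, so the forward reaction is non-spontaneous (proceeds in reverse).

ΔG = 4.04 kJ/mol; the forward reaction is non-spontaneous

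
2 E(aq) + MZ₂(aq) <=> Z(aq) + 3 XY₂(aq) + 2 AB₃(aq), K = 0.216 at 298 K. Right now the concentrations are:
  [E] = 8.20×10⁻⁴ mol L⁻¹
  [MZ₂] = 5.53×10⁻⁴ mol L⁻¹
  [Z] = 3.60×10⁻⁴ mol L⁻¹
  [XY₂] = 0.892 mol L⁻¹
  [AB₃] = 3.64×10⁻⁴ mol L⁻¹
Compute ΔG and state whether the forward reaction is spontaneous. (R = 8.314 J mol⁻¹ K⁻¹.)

Q = [Z]·[XY₂]³·[AB₃]² / ([E]²·[MZ₂]) = (3.60×10⁻⁴)·(0.892)³·(3.64×10⁻⁴)² / ((8.20×10⁻⁴)²·(5.53×10⁻⁴)) = 0.0910
ΔG = RT ln(Q/K) = (8.314 J mol⁻¹ K⁻¹)(298 K) × ln(0.0910/0.216)
   = (2.478 kJ/mol)(-0.8644) = -2.14 kJ/mol
ΔG < 0, so the forward reaction is spontaneous (proceeds forward).

ΔG = -2.14 kJ/mol; the forward reaction is spontaneous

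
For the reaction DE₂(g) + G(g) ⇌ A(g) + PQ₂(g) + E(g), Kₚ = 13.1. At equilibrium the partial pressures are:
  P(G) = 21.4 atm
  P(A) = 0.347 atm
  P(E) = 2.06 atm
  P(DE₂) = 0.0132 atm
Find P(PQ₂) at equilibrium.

At equilibrium, Kₚ = P(A)·P(PQ₂)·P(E) / (P(DE₂)·P(G)) = 13.1.
(0.347)·(P(PQ₂))·(2.06) / ((0.0132)·(21.4)) = 13.1
P(PQ₂) = 5.18 atm

P(PQ₂) = 5.18 atm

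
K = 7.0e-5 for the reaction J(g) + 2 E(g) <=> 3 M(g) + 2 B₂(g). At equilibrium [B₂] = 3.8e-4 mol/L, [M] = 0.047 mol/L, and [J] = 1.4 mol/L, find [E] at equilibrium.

At equilibrium, K = [M]³·[B₂]² / ([J]·[E]²) = 7.0e-5.
(0.047)³·(3.8e-4)² / ((1.4)·([E])²) = 7.0e-5
[E]² = 1.53e-7 ⇒ [E] = 3.9e-4 mol/L

[E] = 3.9e-4 mol/L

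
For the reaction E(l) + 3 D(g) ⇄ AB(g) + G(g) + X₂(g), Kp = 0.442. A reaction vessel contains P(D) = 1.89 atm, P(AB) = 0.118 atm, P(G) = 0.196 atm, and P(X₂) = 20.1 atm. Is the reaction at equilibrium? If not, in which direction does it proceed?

in the forward direction

(E is a pure liquid — omitted from Qp.)
Qp = P(AB)·P(G)·P(X₂) / P(D)³ = (0.118)·(0.196)·(20.1) / (1.89)³ = 0.0689
Qp = 0.0689 < Kp = 0.442, so the forward reaction proceeds.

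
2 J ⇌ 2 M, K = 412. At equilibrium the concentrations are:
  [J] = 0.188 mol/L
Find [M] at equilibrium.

[M] = 3.82 mol/L

At equilibrium, K = [M]² / [J]² = 412.
([M])² / (0.188)² = 412
[M]² = 14.6 ⇒ [M] = 3.82 mol/L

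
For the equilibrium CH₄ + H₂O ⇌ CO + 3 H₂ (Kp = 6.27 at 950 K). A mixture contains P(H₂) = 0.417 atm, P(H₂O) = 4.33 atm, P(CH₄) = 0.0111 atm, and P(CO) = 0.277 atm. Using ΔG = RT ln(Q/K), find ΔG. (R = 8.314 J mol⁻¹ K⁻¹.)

ΔG = -21.4 kJ/mol

Qp = P(CO)·P(H₂)³ / (P(CH₄)·P(H₂O)) = (0.277)·(0.417)³ / ((0.0111)·(4.33)) = 0.418
ΔG = RT ln(Qp/Kp) = (8.314 J mol⁻¹ K⁻¹)(950 K) × ln(0.418/6.27)
   = (7.898 kJ/mol)(-2.708) = -21.4 kJ/mol
ΔG < 0, so the forward reaction is spontaneous (proceeds forward).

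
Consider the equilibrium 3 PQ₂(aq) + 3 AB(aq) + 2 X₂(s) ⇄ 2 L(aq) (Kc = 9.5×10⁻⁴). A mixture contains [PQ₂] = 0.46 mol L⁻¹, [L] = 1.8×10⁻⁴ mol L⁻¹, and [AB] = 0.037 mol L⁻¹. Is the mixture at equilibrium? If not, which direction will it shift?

(X₂ is a pure solid — omitted from Qc.)
Qc = [L]² / ([PQ₂]³·[AB]³) = (1.8×10⁻⁴)² / ((0.46)³·(0.037)³) = 0.0066
Qc = 0.0066 > Kc = 9.5×10⁻⁴: net reverse reaction.

no; Q > K, reaction proceeds in reverse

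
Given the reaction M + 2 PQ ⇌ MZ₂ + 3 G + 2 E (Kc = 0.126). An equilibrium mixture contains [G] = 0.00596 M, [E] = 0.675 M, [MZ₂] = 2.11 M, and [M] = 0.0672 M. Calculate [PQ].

At equilibrium, Kc = [MZ₂]·[G]³·[E]² / ([M]·[PQ]²) = 0.126.
(2.11)·(0.00596)³·(0.675)² / ((0.0672)·([PQ])²) = 0.126
[PQ]² = 2.40×10⁻⁵ ⇒ [PQ] = 0.00490 M

[PQ] = 0.00490 M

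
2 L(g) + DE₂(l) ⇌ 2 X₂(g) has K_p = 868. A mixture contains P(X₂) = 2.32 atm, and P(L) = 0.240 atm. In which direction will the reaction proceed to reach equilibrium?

(DE₂ is a pure liquid — omitted from Q_p.)
Q_p = P(X₂)² / P(L)² = (2.32)² / (0.240)² = 93.4
Q_p = 93.4 < K_p = 868, so the forward reaction proceeds.

toward products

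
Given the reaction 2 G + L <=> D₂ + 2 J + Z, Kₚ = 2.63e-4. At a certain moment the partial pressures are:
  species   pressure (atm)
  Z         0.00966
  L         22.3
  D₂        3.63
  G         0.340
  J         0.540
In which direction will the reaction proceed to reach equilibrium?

Qₚ = P(D₂)·P(J)²·P(Z) / (P(G)²·P(L)) = (3.63)·(0.540)²·(0.00966) / ((0.340)²·(22.3)) = 0.00397
Qₚ = 0.00397 > Kₚ = 2.63e-4, so the reverse reaction proceeds.

to the left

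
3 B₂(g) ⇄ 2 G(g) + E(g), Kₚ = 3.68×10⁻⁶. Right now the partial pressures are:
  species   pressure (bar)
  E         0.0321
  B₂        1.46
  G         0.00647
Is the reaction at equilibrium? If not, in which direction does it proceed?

to the right

Qₚ = P(G)²·P(E) / P(B₂)³ = (0.00647)²·(0.0321) / (1.46)³ = 4.32×10⁻⁷
Qₚ = 4.32×10⁻⁷ < Kₚ = 3.68×10⁻⁶, so the forward reaction proceeds.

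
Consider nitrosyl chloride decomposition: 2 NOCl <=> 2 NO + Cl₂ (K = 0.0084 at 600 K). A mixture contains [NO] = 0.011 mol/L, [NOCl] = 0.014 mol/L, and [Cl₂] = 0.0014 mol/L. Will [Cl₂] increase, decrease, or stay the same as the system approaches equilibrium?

Q = [NO]²·[Cl₂] / [NOCl]² = (0.011)²·(0.0014) / (0.014)² = 8.6e-4
Q = 8.6e-4 < K = 0.0084: net forward reaction.
Cl₂ is a product, so it increases.

increase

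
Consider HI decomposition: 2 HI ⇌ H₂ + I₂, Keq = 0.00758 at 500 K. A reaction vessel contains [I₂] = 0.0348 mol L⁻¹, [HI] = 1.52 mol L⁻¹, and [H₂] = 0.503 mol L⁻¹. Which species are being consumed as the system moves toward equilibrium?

Q = [H₂]·[I₂] / [HI]² = (0.503)·(0.0348) / (1.52)² = 0.00758
Q = 0.00758 = Keq; the system is at equilibrium.

none (at equilibrium)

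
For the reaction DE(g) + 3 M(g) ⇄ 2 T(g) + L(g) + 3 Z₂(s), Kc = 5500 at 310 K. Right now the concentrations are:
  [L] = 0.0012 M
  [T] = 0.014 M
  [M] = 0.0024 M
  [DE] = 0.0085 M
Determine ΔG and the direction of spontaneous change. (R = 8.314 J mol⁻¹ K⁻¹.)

(Z₂ is a pure solid — omitted from Qc.)
Qc = [T]²·[L] / ([DE]·[M]³) = (0.014)²·(0.0012) / ((0.0085)·(0.0024)³) = 2000
ΔG = RT ln(Qc/Kc) = (8.314 J mol⁻¹ K⁻¹)(310 K) × ln(2000/5500)
   = (2.577 kJ/mol)(-1.012) = -2.61 kJ/mol
ΔG < 0, so the forward reaction is spontaneous (proceeds forward).

ΔG = -2.61 kJ/mol; the forward reaction is spontaneous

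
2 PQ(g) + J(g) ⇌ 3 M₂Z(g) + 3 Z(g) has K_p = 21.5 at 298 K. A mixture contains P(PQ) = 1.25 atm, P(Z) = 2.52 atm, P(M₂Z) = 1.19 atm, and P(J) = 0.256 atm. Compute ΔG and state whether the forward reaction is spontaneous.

Q_p = P(M₂Z)³·P(Z)³ / (P(PQ)²·P(J)) = (1.19)³·(2.52)³ / ((1.25)²·(0.256)) = 67.4
ΔG = RT ln(Q_p/K_p) = (8.314 J mol⁻¹ K⁻¹)(298 K) × ln(67.4/21.5)
   = (2.478 kJ/mol)(1.143) = 2.83 kJ/mol
ΔG > 0, so the forward reaction is non-spontaneous (proceeds in reverse).

ΔG = 2.83 kJ/mol; the forward reaction is non-spontaneous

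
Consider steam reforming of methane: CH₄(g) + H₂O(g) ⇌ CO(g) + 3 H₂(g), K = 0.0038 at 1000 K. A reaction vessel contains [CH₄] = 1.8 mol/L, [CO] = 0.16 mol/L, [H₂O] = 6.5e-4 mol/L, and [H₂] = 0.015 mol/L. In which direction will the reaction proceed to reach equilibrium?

Q = [CO]·[H₂]³ / ([CH₄]·[H₂O]) = (0.16)·(0.015)³ / ((1.8)·(6.5e-4)) = 4.6e-4
Q = 4.6e-4 < K = 0.0038, so the forward reaction proceeds.

in the forward direction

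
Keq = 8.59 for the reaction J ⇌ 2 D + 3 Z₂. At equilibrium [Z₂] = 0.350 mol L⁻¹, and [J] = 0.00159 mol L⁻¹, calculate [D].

At equilibrium, Keq = [D]²·[Z₂]³ / [J] = 8.59.
([D])²·(0.350)³ / (0.00159) = 8.59
[D]² = 0.319 ⇒ [D] = 0.564 mol L⁻¹

[D] = 0.564 mol L⁻¹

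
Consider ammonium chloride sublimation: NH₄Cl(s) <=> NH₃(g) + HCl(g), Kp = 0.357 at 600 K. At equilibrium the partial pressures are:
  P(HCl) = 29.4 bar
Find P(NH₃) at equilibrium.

P(NH₃) = 0.0121 bar

(NH₄Cl is a pure solid — omitted from Kp.)
At equilibrium, Kp = P(NH₃)·P(HCl) = 0.357.
(P(NH₃))·(29.4) = 0.357
P(NH₃) = 0.0121 bar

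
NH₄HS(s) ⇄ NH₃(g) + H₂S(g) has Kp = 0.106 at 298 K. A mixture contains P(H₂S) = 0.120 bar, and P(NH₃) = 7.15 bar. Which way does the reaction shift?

(NH₄HS is a pure solid — omitted from Qp.)
Qp = P(NH₃)·P(H₂S) = (7.15)·(0.120) = 0.858
Qp = 0.858 > Kp = 0.106, so the reverse reaction proceeds.

reverse (toward reactants)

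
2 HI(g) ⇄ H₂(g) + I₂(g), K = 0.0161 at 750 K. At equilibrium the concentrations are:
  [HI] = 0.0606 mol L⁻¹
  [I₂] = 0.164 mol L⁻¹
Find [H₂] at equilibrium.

[H₂] = 3.61e-4 mol L⁻¹

At equilibrium, K = [H₂]·[I₂] / [HI]² = 0.0161.
([H₂])·(0.164) / (0.0606)² = 0.0161
[H₂] = 3.61e-4 mol L⁻¹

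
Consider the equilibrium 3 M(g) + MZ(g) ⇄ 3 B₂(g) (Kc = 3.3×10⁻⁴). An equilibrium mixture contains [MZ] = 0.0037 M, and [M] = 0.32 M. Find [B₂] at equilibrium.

[B₂] = 0.0034 M

At equilibrium, Kc = [B₂]³ / ([M]³·[MZ]) = 3.3×10⁻⁴.
([B₂])³ / ((0.32)³·(0.0037)) = 3.3×10⁻⁴
[B₂]³ = 4.00×10⁻⁸ ⇒ [B₂] = 0.0034 M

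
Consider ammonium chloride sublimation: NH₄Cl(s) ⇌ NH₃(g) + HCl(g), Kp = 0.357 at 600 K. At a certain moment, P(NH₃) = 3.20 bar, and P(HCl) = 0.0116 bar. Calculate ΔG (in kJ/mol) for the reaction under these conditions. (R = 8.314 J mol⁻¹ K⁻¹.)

ΔG = -11.3 kJ/mol

(NH₄Cl is a pure solid — omitted from Qp.)
Qp = P(NH₃)·P(HCl) = (3.20)·(0.0116) = 0.0371
ΔG = RT ln(Qp/Kp) = (8.314 J mol⁻¹ K⁻¹)(600 K) × ln(0.0371/0.357)
   = (4.988 kJ/mol)(-2.264) = -11.3 kJ/mol
ΔG < 0, so the forward reaction is spontaneous (proceeds forward).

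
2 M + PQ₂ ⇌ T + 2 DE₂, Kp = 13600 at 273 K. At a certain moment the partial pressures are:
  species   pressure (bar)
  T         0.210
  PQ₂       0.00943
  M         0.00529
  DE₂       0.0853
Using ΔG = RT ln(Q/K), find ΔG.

ΔG = -1.94 kJ/mol

Qp = P(T)·P(DE₂)² / (P(M)²·P(PQ₂)) = (0.210)·(0.0853)² / ((0.00529)²·(0.00943)) = 5790
ΔG = RT ln(Qp/Kp) = (8.314 J mol⁻¹ K⁻¹)(273 K) × ln(5790/13600)
   = (2.270 kJ/mol)(-0.8539) = -1.94 kJ/mol
ΔG < 0, so the forward reaction is spontaneous (proceeds forward).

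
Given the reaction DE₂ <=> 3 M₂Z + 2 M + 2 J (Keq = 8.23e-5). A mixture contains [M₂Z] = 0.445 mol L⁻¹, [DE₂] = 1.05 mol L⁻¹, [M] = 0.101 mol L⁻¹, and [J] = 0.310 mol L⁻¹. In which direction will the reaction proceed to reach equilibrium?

at equilibrium

Q = [M₂Z]³·[M]²·[J]² / [DE₂] = (0.445)³·(0.101)²·(0.310)² / (1.05) = 8.23e-5
Q = 8.23e-5 = Keq, so the system is already at equilibrium.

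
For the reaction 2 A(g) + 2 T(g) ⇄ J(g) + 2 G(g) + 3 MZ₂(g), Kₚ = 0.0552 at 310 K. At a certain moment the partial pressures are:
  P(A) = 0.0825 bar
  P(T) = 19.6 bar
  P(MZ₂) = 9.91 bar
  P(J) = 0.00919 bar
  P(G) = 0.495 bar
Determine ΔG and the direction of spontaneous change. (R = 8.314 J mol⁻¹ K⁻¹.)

Qₚ = P(J)·P(G)²·P(MZ₂)³ / (P(A)²·P(T)²) = (0.00919)·(0.495)²·(9.91)³ / ((0.0825)²·(19.6)²) = 0.838
ΔG = RT ln(Qₚ/Kₚ) = (8.314 J mol⁻¹ K⁻¹)(310 K) × ln(0.838/0.0552)
   = (2.577 kJ/mol)(2.720) = 7.01 kJ/mol
ΔG > 0, so the forward reaction is non-spontaneous (proceeds in reverse).

ΔG = 7.01 kJ/mol; the forward reaction is non-spontaneous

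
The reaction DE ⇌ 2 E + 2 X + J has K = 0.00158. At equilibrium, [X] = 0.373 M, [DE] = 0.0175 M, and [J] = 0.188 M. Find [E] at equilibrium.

At equilibrium, K = [E]²·[X]²·[J] / [DE] = 0.00158.
([E])²·(0.373)²·(0.188) / (0.0175) = 0.00158
[E]² = 0.00106 ⇒ [E] = 0.0325 M

[E] = 0.0325 M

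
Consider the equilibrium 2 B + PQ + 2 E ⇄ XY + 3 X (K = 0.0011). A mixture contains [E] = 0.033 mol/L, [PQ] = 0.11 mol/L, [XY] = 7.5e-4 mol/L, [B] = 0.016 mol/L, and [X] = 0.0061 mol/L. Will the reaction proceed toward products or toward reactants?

Q = [XY]·[X]³ / ([B]²·[PQ]·[E]²) = (7.5e-4)·(0.0061)³ / ((0.016)²·(0.11)·(0.033)²) = 0.0056
Q = 0.0056 > K = 0.0011, so the reverse reaction proceeds.

toward reactants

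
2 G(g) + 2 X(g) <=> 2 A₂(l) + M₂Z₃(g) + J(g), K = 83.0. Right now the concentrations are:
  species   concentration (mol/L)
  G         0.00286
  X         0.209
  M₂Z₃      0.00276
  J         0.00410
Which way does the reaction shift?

to the right

(A₂ is a pure liquid — omitted from Q.)
Q = [M₂Z₃]·[J] / ([G]²·[X]²) = (0.00276)·(0.00410) / ((0.00286)²·(0.209)²) = 31.7
Q = 31.7 < K = 83.0, so the forward reaction proceeds.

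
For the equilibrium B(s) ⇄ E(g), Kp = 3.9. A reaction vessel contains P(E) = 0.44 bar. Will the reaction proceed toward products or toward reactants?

(B is a pure solid — omitted from Qp.)
Qp = P(E) = 0.44
Qp = 0.44 < Kp = 3.9, so the forward reaction proceeds.

forward (toward products)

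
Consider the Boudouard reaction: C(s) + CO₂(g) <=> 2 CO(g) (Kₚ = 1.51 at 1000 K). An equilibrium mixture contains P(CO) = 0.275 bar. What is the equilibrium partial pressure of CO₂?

P(CO₂) = 0.0501 bar

(C is a pure solid — omitted from Kₚ.)
At equilibrium, Kₚ = P(CO)² / P(CO₂) = 1.51.
(0.275)² / (P(CO₂)) = 1.51
P(CO₂) = 0.0501 bar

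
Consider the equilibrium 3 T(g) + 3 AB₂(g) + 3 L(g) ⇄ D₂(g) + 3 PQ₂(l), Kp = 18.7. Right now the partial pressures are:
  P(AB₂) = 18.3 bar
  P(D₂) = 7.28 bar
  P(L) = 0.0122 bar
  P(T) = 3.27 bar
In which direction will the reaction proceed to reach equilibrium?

(PQ₂ is a pure liquid — omitted from Qp.)
Qp = P(D₂) / (P(T)³·P(AB₂)³·P(L)³) = (7.28) / ((3.27)³·(18.3)³·(0.0122)³) = 18.7
Qp = 18.7 = Kp, so the system is already at equilibrium.

at equilibrium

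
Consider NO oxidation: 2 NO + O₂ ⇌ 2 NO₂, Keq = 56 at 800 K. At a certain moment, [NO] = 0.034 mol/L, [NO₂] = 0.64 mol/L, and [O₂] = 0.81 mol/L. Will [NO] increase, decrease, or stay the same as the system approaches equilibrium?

Q = [NO₂]² / ([NO]²·[O₂]) = (0.64)² / ((0.034)²·(0.81)) = 440
Q = 440 > Keq = 56: net reverse reaction.
NO is a reactant, so it increases.

increase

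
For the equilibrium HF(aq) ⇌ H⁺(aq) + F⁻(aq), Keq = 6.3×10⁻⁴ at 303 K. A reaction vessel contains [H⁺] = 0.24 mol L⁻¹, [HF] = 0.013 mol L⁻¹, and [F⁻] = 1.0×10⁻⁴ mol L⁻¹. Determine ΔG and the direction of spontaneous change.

ΔG = 2.71 kJ/mol; the forward reaction is non-spontaneous

Q = [H⁺]·[F⁻] / [HF] = (0.24)·(1.0×10⁻⁴) / (0.013) = 0.00185
ΔG = RT ln(Q/Keq) = (8.314 J mol⁻¹ K⁻¹)(303 K) × ln(0.00185/6.3×10⁻⁴)
   = (2.519 kJ/mol)(1.077) = 2.71 kJ/mol
ΔG > 0, so the forward reaction is non-spontaneous (proceeds in reverse).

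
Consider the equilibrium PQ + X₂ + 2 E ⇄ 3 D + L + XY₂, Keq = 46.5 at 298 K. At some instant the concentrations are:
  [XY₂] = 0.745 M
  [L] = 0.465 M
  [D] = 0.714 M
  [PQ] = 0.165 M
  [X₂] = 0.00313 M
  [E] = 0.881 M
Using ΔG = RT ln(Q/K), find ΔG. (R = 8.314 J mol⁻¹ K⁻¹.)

ΔG = 4.74 kJ/mol

Q = [D]³·[L]·[XY₂] / ([PQ]·[X₂]·[E]²) = (0.714)³·(0.465)·(0.745) / ((0.165)·(0.00313)·(0.881)²) = 315
ΔG = RT ln(Q/Keq) = (8.314 J mol⁻¹ K⁻¹)(298 K) × ln(315/46.5)
   = (2.478 kJ/mol)(1.913) = 4.74 kJ/mol
ΔG > 0, so the forward reaction is non-spontaneous (proceeds in reverse).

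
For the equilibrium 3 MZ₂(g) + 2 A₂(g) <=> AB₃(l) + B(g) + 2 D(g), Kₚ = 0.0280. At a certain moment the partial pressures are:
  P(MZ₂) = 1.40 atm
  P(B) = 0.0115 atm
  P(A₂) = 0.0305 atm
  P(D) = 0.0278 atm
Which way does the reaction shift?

(AB₃ is a pure liquid — omitted from Qₚ.)
Qₚ = P(B)·P(D)² / (P(MZ₂)³·P(A₂)²) = (0.0115)·(0.0278)² / ((1.40)³·(0.0305)²) = 0.00348
Qₚ = 0.00348 < Kₚ = 0.0280, so the forward reaction proceeds.

forward (toward products)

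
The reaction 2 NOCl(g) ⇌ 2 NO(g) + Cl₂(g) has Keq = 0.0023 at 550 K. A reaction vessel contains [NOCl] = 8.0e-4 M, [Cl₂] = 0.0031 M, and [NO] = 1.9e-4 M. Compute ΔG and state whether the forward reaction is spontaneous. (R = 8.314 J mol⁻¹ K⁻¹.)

ΔG = -11.8 kJ/mol; the forward reaction is spontaneous

Q = [NO]²·[Cl₂] / [NOCl]² = (1.9e-4)²·(0.0031) / (8.0e-4)² = 1.75e-4
ΔG = RT ln(Q/Keq) = (8.314 J mol⁻¹ K⁻¹)(550 K) × ln(1.75e-4/0.0023)
   = (4.573 kJ/mol)(-2.576) = -11.8 kJ/mol
ΔG < 0, so the forward reaction is spontaneous (proceeds forward).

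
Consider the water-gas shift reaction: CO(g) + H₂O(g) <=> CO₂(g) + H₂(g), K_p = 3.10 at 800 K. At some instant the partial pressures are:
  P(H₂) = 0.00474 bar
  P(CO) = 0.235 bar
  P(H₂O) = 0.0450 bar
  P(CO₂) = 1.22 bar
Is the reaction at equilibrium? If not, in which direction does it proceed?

Q_p = P(CO₂)·P(H₂) / (P(CO)·P(H₂O)) = (1.22)·(0.00474) / ((0.235)·(0.0450)) = 0.547
Q_p = 0.547 < K_p = 3.10, so the forward reaction proceeds.

toward products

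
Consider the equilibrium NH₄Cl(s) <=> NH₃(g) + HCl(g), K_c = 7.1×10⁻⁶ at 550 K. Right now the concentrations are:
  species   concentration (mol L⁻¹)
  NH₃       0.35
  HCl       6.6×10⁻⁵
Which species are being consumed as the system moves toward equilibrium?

NH₃, HCl (products)

(NH₄Cl is a pure solid — omitted from Q_c.)
Q_c = [NH₃]·[HCl] = (0.35)·(6.6×10⁻⁵) = 2.3×10⁻⁵
Q_c = 2.3×10⁻⁵ > K_c = 7.1×10⁻⁶: net reverse reaction.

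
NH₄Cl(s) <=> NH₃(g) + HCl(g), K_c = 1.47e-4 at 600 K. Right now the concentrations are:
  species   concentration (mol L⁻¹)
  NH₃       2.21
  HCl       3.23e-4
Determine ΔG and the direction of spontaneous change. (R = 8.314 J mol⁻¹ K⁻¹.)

(NH₄Cl is a pure solid — omitted from Q_c.)
Q_c = [NH₃]·[HCl] = (2.21)·(3.23e-4) = 7.14e-4
ΔG = RT ln(Q_c/K_c) = (8.314 J mol⁻¹ K⁻¹)(600 K) × ln(7.14e-4/1.47e-4)
   = (4.988 kJ/mol)(1.580) = 7.88 kJ/mol
ΔG > 0, so the forward reaction is non-spontaneous (proceeds in reverse).

ΔG = 7.88 kJ/mol; the forward reaction is non-spontaneous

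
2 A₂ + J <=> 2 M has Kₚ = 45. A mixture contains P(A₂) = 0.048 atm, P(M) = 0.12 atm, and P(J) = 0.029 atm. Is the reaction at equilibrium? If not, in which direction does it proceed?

Qₚ = P(M)² / (P(A₂)²·P(J)) = (0.12)² / ((0.048)²·(0.029)) = 220
Qₚ = 220 > Kₚ = 45, so the reverse reaction proceeds.

reverse (toward reactants)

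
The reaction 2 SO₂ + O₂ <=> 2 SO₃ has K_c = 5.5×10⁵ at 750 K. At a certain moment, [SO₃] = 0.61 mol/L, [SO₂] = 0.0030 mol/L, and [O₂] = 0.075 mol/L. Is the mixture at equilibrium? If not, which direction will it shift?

yes, at equilibrium

Q_c = [SO₃]² / ([SO₂]²·[O₂]) = (0.61)² / ((0.0030)²·(0.075)) = 5.5×10⁵
Q_c = 5.5×10⁵ = K_c; the system is at equilibrium.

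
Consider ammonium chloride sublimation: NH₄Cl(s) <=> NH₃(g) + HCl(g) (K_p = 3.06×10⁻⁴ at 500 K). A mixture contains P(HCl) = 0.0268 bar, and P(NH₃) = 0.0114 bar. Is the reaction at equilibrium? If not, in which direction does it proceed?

no net change (already at equilibrium)

(NH₄Cl is a pure solid — omitted from Q_p.)
Q_p = P(NH₃)·P(HCl) = (0.0114)·(0.0268) = 3.06×10⁻⁴
Q_p = 3.06×10⁻⁴ = K_p, so the system is already at equilibrium.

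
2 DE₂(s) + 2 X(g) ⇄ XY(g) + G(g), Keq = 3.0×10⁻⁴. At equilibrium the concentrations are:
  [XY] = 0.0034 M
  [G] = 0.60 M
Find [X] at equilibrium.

(DE₂ is a pure solid — omitted from Keq.)
At equilibrium, Keq = [XY]·[G] / [X]² = 3.0×10⁻⁴.
(0.0034)·(0.60) / ([X])² = 3.0×10⁻⁴
[X]² = 6.80 ⇒ [X] = 2.6 M

[X] = 2.6 M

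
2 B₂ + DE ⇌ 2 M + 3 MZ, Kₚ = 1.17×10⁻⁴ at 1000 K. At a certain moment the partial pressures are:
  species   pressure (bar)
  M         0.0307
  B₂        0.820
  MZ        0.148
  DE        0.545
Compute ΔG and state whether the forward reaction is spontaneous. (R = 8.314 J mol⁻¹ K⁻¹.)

ΔG = -22.0 kJ/mol; the forward reaction is spontaneous

Qₚ = P(M)²·P(MZ)³ / (P(B₂)²·P(DE)) = (0.0307)²·(0.148)³ / ((0.820)²·(0.545)) = 8.34×10⁻⁶
ΔG = RT ln(Qₚ/Kₚ) = (8.314 J mol⁻¹ K⁻¹)(1000 K) × ln(8.34×10⁻⁶/1.17×10⁻⁴)
   = (8.314 kJ/mol)(-2.641) = -22.0 kJ/mol
ΔG < 0, so the forward reaction is spontaneous (proceeds forward).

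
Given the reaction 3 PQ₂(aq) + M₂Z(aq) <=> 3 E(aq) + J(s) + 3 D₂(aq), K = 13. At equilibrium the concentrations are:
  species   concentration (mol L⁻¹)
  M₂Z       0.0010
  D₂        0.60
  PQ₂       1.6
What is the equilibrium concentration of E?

[E] = 0.63 mol L⁻¹

(J is a pure solid — omitted from K.)
At equilibrium, K = [E]³·[D₂]³ / ([PQ₂]³·[M₂Z]) = 13.
([E])³·(0.60)³ / ((1.6)³·(0.0010)) = 13
[E]³ = 0.247 ⇒ [E] = 0.63 mol L⁻¹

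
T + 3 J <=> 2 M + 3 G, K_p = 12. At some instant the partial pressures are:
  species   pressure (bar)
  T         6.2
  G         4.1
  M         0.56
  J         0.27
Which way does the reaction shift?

to the left

Q_p = P(M)²·P(G)³ / (P(T)·P(J)³) = (0.56)²·(4.1)³ / ((6.2)·(0.27)³) = 180
Q_p = 180 > K_p = 12, so the reverse reaction proceeds.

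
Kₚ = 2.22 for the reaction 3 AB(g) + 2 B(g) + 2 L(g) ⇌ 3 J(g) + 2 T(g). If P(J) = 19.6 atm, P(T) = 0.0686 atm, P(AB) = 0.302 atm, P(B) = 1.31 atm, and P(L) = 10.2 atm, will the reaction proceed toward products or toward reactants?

toward reactants

Qₚ = P(J)³·P(T)² / (P(AB)³·P(B)²·P(L)²) = (19.6)³·(0.0686)² / ((0.302)³·(1.31)²·(10.2)²) = 7.21
Qₚ = 7.21 > Kₚ = 2.22, so the reverse reaction proceeds.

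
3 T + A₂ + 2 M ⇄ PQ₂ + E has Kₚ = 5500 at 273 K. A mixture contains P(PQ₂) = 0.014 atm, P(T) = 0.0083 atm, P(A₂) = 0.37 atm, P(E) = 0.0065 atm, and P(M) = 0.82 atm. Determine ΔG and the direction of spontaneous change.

ΔG = -4.88 kJ/mol; the forward reaction is spontaneous

Qₚ = P(PQ₂)·P(E) / (P(T)³·P(A₂)·P(M)²) = (0.014)·(0.0065) / ((0.0083)³·(0.37)·(0.82)²) = 640
ΔG = RT ln(Qₚ/Kₚ) = (8.314 J mol⁻¹ K⁻¹)(273 K) × ln(640/5500)
   = (2.270 kJ/mol)(-2.151) = -4.88 kJ/mol
ΔG < 0, so the forward reaction is spontaneous (proceeds forward).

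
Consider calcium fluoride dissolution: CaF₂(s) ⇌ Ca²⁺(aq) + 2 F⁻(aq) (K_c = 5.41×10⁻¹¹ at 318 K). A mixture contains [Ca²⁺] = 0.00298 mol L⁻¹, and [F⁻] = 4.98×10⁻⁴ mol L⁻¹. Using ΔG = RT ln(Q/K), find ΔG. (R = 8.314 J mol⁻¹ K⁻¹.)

ΔG = 6.91 kJ/mol

(CaF₂ is a pure solid — omitted from Q_c.)
Q_c = [Ca²⁺]·[F⁻]² = (0.00298)·(4.98×10⁻⁴)² = 7.39×10⁻¹⁰
ΔG = RT ln(Q_c/K_c) = (8.314 J mol⁻¹ K⁻¹)(318 K) × ln(7.39×10⁻¹⁰/5.41×10⁻¹¹)
   = (2.644 kJ/mol)(2.614) = 6.91 kJ/mol
ΔG > 0, so the forward reaction is non-spontaneous (proceeds in reverse).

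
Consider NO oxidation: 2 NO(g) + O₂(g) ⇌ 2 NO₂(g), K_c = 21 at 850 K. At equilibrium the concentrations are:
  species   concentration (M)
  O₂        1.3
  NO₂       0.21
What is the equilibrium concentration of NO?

At equilibrium, K_c = [NO₂]² / ([NO]²·[O₂]) = 21.
(0.21)² / (([NO])²·(1.3)) = 21
[NO]² = 0.00162 ⇒ [NO] = 0.040 M

[NO] = 0.040 M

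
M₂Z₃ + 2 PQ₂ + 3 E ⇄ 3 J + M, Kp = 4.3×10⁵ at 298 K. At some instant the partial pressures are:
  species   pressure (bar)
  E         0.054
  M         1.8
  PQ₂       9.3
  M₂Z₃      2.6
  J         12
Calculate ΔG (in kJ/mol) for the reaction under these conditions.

Qp = P(J)³·P(M) / (P(M₂Z₃)·P(PQ₂)²·P(E)³) = (12)³·(1.8) / ((2.6)·(9.3)²·(0.054)³) = 87800
ΔG = RT ln(Qp/Kp) = (8.314 J mol⁻¹ K⁻¹)(298 K) × ln(87800/4.3×10⁵)
   = (2.478 kJ/mol)(-1.589) = -3.94 kJ/mol
ΔG < 0, so the forward reaction is spontaneous (proceeds forward).

ΔG = -3.94 kJ/mol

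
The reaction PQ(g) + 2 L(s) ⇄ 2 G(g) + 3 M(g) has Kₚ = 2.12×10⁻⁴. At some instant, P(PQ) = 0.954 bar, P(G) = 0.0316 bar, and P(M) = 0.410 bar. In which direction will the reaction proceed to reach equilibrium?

(L is a pure solid — omitted from Qₚ.)
Qₚ = P(G)²·P(M)³ / P(PQ) = (0.0316)²·(0.410)³ / (0.954) = 7.21×10⁻⁵
Qₚ = 7.21×10⁻⁵ < Kₚ = 2.12×10⁻⁴, so the forward reaction proceeds.

to the right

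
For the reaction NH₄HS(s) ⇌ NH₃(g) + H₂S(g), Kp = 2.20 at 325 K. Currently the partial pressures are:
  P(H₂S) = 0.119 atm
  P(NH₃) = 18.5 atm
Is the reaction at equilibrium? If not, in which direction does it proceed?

at equilibrium

(NH₄HS is a pure solid — omitted from Qp.)
Qp = P(NH₃)·P(H₂S) = (18.5)·(0.119) = 2.20
Qp = 2.20 = Kp, so the system is already at equilibrium.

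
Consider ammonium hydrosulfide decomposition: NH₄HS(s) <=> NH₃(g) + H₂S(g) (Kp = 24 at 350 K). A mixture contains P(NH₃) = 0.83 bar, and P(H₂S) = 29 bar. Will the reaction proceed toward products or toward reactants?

(NH₄HS is a pure solid — omitted from Qp.)
Qp = P(NH₃)·P(H₂S) = (0.83)·(29) = 24
Qp = 24 = Kp, so the system is already at equilibrium.

at equilibrium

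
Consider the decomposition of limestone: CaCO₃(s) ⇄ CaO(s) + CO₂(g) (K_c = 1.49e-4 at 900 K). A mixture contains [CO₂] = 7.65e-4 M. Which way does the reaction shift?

reverse (toward reactants)

(CaCO₃, CaO are pure solids — omitted from Q_c.)
Q_c = [CO₂] = 7.65e-4
Q_c = 7.65e-4 > K_c = 1.49e-4, so the reverse reaction proceeds.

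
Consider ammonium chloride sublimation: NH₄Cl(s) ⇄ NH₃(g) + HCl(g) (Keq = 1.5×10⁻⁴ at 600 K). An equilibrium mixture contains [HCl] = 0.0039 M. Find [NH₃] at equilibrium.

(NH₄Cl is a pure solid — omitted from Keq.)
At equilibrium, Keq = [NH₃]·[HCl] = 1.5×10⁻⁴.
([NH₃])·(0.0039) = 1.5×10⁻⁴
[NH₃] = 0.0385 = 0.038 M

[NH₃] = 0.038 M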